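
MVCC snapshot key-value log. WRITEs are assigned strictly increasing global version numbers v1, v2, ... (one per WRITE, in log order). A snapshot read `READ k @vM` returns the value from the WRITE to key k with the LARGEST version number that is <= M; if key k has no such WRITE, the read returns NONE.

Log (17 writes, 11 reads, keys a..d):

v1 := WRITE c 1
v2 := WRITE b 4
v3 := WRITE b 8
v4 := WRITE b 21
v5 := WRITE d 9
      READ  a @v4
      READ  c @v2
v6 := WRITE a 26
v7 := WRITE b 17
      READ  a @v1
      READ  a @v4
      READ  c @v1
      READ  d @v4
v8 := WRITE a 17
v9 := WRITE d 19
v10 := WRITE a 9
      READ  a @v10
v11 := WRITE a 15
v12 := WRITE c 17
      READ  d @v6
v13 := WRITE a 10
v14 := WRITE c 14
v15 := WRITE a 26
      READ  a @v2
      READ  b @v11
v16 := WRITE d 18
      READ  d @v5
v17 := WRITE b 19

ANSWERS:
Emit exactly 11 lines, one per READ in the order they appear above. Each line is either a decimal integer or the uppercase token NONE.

v1: WRITE c=1  (c history now [(1, 1)])
v2: WRITE b=4  (b history now [(2, 4)])
v3: WRITE b=8  (b history now [(2, 4), (3, 8)])
v4: WRITE b=21  (b history now [(2, 4), (3, 8), (4, 21)])
v5: WRITE d=9  (d history now [(5, 9)])
READ a @v4: history=[] -> no version <= 4 -> NONE
READ c @v2: history=[(1, 1)] -> pick v1 -> 1
v6: WRITE a=26  (a history now [(6, 26)])
v7: WRITE b=17  (b history now [(2, 4), (3, 8), (4, 21), (7, 17)])
READ a @v1: history=[(6, 26)] -> no version <= 1 -> NONE
READ a @v4: history=[(6, 26)] -> no version <= 4 -> NONE
READ c @v1: history=[(1, 1)] -> pick v1 -> 1
READ d @v4: history=[(5, 9)] -> no version <= 4 -> NONE
v8: WRITE a=17  (a history now [(6, 26), (8, 17)])
v9: WRITE d=19  (d history now [(5, 9), (9, 19)])
v10: WRITE a=9  (a history now [(6, 26), (8, 17), (10, 9)])
READ a @v10: history=[(6, 26), (8, 17), (10, 9)] -> pick v10 -> 9
v11: WRITE a=15  (a history now [(6, 26), (8, 17), (10, 9), (11, 15)])
v12: WRITE c=17  (c history now [(1, 1), (12, 17)])
READ d @v6: history=[(5, 9), (9, 19)] -> pick v5 -> 9
v13: WRITE a=10  (a history now [(6, 26), (8, 17), (10, 9), (11, 15), (13, 10)])
v14: WRITE c=14  (c history now [(1, 1), (12, 17), (14, 14)])
v15: WRITE a=26  (a history now [(6, 26), (8, 17), (10, 9), (11, 15), (13, 10), (15, 26)])
READ a @v2: history=[(6, 26), (8, 17), (10, 9), (11, 15), (13, 10), (15, 26)] -> no version <= 2 -> NONE
READ b @v11: history=[(2, 4), (3, 8), (4, 21), (7, 17)] -> pick v7 -> 17
v16: WRITE d=18  (d history now [(5, 9), (9, 19), (16, 18)])
READ d @v5: history=[(5, 9), (9, 19), (16, 18)] -> pick v5 -> 9
v17: WRITE b=19  (b history now [(2, 4), (3, 8), (4, 21), (7, 17), (17, 19)])

Answer: NONE
1
NONE
NONE
1
NONE
9
9
NONE
17
9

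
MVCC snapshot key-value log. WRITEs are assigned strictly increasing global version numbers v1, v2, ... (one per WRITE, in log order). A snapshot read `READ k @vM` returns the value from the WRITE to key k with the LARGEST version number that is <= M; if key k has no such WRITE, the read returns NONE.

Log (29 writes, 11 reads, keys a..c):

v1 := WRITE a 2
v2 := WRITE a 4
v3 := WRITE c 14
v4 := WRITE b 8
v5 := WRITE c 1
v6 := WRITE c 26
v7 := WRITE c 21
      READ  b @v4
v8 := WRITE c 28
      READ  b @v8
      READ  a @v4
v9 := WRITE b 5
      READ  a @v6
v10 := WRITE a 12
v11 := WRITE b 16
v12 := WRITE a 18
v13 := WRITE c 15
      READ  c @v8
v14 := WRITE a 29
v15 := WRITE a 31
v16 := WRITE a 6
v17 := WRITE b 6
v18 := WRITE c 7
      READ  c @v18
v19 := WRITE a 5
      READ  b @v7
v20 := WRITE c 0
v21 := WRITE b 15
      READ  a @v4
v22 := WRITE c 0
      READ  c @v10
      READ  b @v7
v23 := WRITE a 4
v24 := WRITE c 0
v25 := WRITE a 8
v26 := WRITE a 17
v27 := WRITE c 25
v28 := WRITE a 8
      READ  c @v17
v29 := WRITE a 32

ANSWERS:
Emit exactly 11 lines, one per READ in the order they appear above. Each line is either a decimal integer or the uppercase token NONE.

Answer: 8
8
4
4
28
7
8
4
28
8
15

Derivation:
v1: WRITE a=2  (a history now [(1, 2)])
v2: WRITE a=4  (a history now [(1, 2), (2, 4)])
v3: WRITE c=14  (c history now [(3, 14)])
v4: WRITE b=8  (b history now [(4, 8)])
v5: WRITE c=1  (c history now [(3, 14), (5, 1)])
v6: WRITE c=26  (c history now [(3, 14), (5, 1), (6, 26)])
v7: WRITE c=21  (c history now [(3, 14), (5, 1), (6, 26), (7, 21)])
READ b @v4: history=[(4, 8)] -> pick v4 -> 8
v8: WRITE c=28  (c history now [(3, 14), (5, 1), (6, 26), (7, 21), (8, 28)])
READ b @v8: history=[(4, 8)] -> pick v4 -> 8
READ a @v4: history=[(1, 2), (2, 4)] -> pick v2 -> 4
v9: WRITE b=5  (b history now [(4, 8), (9, 5)])
READ a @v6: history=[(1, 2), (2, 4)] -> pick v2 -> 4
v10: WRITE a=12  (a history now [(1, 2), (2, 4), (10, 12)])
v11: WRITE b=16  (b history now [(4, 8), (9, 5), (11, 16)])
v12: WRITE a=18  (a history now [(1, 2), (2, 4), (10, 12), (12, 18)])
v13: WRITE c=15  (c history now [(3, 14), (5, 1), (6, 26), (7, 21), (8, 28), (13, 15)])
READ c @v8: history=[(3, 14), (5, 1), (6, 26), (7, 21), (8, 28), (13, 15)] -> pick v8 -> 28
v14: WRITE a=29  (a history now [(1, 2), (2, 4), (10, 12), (12, 18), (14, 29)])
v15: WRITE a=31  (a history now [(1, 2), (2, 4), (10, 12), (12, 18), (14, 29), (15, 31)])
v16: WRITE a=6  (a history now [(1, 2), (2, 4), (10, 12), (12, 18), (14, 29), (15, 31), (16, 6)])
v17: WRITE b=6  (b history now [(4, 8), (9, 5), (11, 16), (17, 6)])
v18: WRITE c=7  (c history now [(3, 14), (5, 1), (6, 26), (7, 21), (8, 28), (13, 15), (18, 7)])
READ c @v18: history=[(3, 14), (5, 1), (6, 26), (7, 21), (8, 28), (13, 15), (18, 7)] -> pick v18 -> 7
v19: WRITE a=5  (a history now [(1, 2), (2, 4), (10, 12), (12, 18), (14, 29), (15, 31), (16, 6), (19, 5)])
READ b @v7: history=[(4, 8), (9, 5), (11, 16), (17, 6)] -> pick v4 -> 8
v20: WRITE c=0  (c history now [(3, 14), (5, 1), (6, 26), (7, 21), (8, 28), (13, 15), (18, 7), (20, 0)])
v21: WRITE b=15  (b history now [(4, 8), (9, 5), (11, 16), (17, 6), (21, 15)])
READ a @v4: history=[(1, 2), (2, 4), (10, 12), (12, 18), (14, 29), (15, 31), (16, 6), (19, 5)] -> pick v2 -> 4
v22: WRITE c=0  (c history now [(3, 14), (5, 1), (6, 26), (7, 21), (8, 28), (13, 15), (18, 7), (20, 0), (22, 0)])
READ c @v10: history=[(3, 14), (5, 1), (6, 26), (7, 21), (8, 28), (13, 15), (18, 7), (20, 0), (22, 0)] -> pick v8 -> 28
READ b @v7: history=[(4, 8), (9, 5), (11, 16), (17, 6), (21, 15)] -> pick v4 -> 8
v23: WRITE a=4  (a history now [(1, 2), (2, 4), (10, 12), (12, 18), (14, 29), (15, 31), (16, 6), (19, 5), (23, 4)])
v24: WRITE c=0  (c history now [(3, 14), (5, 1), (6, 26), (7, 21), (8, 28), (13, 15), (18, 7), (20, 0), (22, 0), (24, 0)])
v25: WRITE a=8  (a history now [(1, 2), (2, 4), (10, 12), (12, 18), (14, 29), (15, 31), (16, 6), (19, 5), (23, 4), (25, 8)])
v26: WRITE a=17  (a history now [(1, 2), (2, 4), (10, 12), (12, 18), (14, 29), (15, 31), (16, 6), (19, 5), (23, 4), (25, 8), (26, 17)])
v27: WRITE c=25  (c history now [(3, 14), (5, 1), (6, 26), (7, 21), (8, 28), (13, 15), (18, 7), (20, 0), (22, 0), (24, 0), (27, 25)])
v28: WRITE a=8  (a history now [(1, 2), (2, 4), (10, 12), (12, 18), (14, 29), (15, 31), (16, 6), (19, 5), (23, 4), (25, 8), (26, 17), (28, 8)])
READ c @v17: history=[(3, 14), (5, 1), (6, 26), (7, 21), (8, 28), (13, 15), (18, 7), (20, 0), (22, 0), (24, 0), (27, 25)] -> pick v13 -> 15
v29: WRITE a=32  (a history now [(1, 2), (2, 4), (10, 12), (12, 18), (14, 29), (15, 31), (16, 6), (19, 5), (23, 4), (25, 8), (26, 17), (28, 8), (29, 32)])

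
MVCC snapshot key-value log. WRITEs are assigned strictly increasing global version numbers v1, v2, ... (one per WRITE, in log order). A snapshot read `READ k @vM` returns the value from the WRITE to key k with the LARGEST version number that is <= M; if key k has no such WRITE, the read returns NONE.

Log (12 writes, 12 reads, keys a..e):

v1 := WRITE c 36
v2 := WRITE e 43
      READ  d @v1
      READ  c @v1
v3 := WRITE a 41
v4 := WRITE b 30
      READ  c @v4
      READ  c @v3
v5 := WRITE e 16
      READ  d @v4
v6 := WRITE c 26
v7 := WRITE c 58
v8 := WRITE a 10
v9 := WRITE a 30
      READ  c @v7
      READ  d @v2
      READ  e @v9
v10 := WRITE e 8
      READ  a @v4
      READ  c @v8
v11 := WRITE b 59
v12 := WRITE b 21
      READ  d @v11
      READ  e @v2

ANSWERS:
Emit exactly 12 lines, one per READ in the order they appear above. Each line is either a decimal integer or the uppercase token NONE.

v1: WRITE c=36  (c history now [(1, 36)])
v2: WRITE e=43  (e history now [(2, 43)])
READ d @v1: history=[] -> no version <= 1 -> NONE
READ c @v1: history=[(1, 36)] -> pick v1 -> 36
v3: WRITE a=41  (a history now [(3, 41)])
v4: WRITE b=30  (b history now [(4, 30)])
READ c @v4: history=[(1, 36)] -> pick v1 -> 36
READ c @v3: history=[(1, 36)] -> pick v1 -> 36
v5: WRITE e=16  (e history now [(2, 43), (5, 16)])
READ d @v4: history=[] -> no version <= 4 -> NONE
v6: WRITE c=26  (c history now [(1, 36), (6, 26)])
v7: WRITE c=58  (c history now [(1, 36), (6, 26), (7, 58)])
v8: WRITE a=10  (a history now [(3, 41), (8, 10)])
v9: WRITE a=30  (a history now [(3, 41), (8, 10), (9, 30)])
READ c @v7: history=[(1, 36), (6, 26), (7, 58)] -> pick v7 -> 58
READ d @v2: history=[] -> no version <= 2 -> NONE
READ e @v9: history=[(2, 43), (5, 16)] -> pick v5 -> 16
v10: WRITE e=8  (e history now [(2, 43), (5, 16), (10, 8)])
READ a @v4: history=[(3, 41), (8, 10), (9, 30)] -> pick v3 -> 41
READ c @v8: history=[(1, 36), (6, 26), (7, 58)] -> pick v7 -> 58
v11: WRITE b=59  (b history now [(4, 30), (11, 59)])
v12: WRITE b=21  (b history now [(4, 30), (11, 59), (12, 21)])
READ d @v11: history=[] -> no version <= 11 -> NONE
READ e @v2: history=[(2, 43), (5, 16), (10, 8)] -> pick v2 -> 43

Answer: NONE
36
36
36
NONE
58
NONE
16
41
58
NONE
43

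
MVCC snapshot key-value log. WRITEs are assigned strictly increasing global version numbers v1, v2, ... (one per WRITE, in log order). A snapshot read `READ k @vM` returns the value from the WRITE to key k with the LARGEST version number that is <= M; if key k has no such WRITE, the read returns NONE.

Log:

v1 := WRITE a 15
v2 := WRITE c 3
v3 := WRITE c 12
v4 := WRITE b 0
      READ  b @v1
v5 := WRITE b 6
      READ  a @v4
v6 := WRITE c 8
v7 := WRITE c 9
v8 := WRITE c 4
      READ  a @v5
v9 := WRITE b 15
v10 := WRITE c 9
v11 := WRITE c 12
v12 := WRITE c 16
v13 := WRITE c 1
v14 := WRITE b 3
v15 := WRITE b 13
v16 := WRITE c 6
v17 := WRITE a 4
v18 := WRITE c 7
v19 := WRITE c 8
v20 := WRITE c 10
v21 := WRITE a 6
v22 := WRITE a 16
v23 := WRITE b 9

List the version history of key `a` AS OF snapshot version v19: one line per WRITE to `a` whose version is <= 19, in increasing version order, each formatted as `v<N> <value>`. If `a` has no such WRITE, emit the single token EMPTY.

Answer: v1 15
v17 4

Derivation:
Scan writes for key=a with version <= 19:
  v1 WRITE a 15 -> keep
  v2 WRITE c 3 -> skip
  v3 WRITE c 12 -> skip
  v4 WRITE b 0 -> skip
  v5 WRITE b 6 -> skip
  v6 WRITE c 8 -> skip
  v7 WRITE c 9 -> skip
  v8 WRITE c 4 -> skip
  v9 WRITE b 15 -> skip
  v10 WRITE c 9 -> skip
  v11 WRITE c 12 -> skip
  v12 WRITE c 16 -> skip
  v13 WRITE c 1 -> skip
  v14 WRITE b 3 -> skip
  v15 WRITE b 13 -> skip
  v16 WRITE c 6 -> skip
  v17 WRITE a 4 -> keep
  v18 WRITE c 7 -> skip
  v19 WRITE c 8 -> skip
  v20 WRITE c 10 -> skip
  v21 WRITE a 6 -> drop (> snap)
  v22 WRITE a 16 -> drop (> snap)
  v23 WRITE b 9 -> skip
Collected: [(1, 15), (17, 4)]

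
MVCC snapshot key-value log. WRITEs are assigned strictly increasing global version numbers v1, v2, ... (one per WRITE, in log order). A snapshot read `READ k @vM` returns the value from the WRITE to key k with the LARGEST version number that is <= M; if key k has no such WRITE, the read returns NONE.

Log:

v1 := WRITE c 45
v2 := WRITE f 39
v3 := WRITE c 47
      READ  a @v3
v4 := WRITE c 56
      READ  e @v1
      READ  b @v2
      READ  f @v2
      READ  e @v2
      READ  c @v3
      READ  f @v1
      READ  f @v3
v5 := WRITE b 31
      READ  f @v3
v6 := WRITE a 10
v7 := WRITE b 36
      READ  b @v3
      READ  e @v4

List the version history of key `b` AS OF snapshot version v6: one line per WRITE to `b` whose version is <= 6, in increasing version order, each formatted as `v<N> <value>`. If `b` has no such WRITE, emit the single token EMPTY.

Scan writes for key=b with version <= 6:
  v1 WRITE c 45 -> skip
  v2 WRITE f 39 -> skip
  v3 WRITE c 47 -> skip
  v4 WRITE c 56 -> skip
  v5 WRITE b 31 -> keep
  v6 WRITE a 10 -> skip
  v7 WRITE b 36 -> drop (> snap)
Collected: [(5, 31)]

Answer: v5 31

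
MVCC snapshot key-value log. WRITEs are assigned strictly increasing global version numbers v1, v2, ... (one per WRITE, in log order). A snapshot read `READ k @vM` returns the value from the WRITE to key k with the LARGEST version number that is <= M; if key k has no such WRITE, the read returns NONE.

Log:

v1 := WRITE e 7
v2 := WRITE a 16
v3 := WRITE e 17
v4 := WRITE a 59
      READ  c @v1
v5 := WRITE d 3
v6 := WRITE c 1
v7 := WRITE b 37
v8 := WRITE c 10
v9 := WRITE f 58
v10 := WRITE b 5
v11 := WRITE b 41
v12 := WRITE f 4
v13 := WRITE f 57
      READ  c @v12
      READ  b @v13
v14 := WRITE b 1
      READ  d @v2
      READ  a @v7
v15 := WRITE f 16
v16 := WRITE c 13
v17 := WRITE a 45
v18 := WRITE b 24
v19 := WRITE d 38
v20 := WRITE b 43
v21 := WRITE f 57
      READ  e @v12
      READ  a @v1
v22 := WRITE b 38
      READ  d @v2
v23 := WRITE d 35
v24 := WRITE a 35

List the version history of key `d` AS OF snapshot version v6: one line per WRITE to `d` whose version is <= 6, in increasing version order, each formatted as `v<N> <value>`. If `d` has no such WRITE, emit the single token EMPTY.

Scan writes for key=d with version <= 6:
  v1 WRITE e 7 -> skip
  v2 WRITE a 16 -> skip
  v3 WRITE e 17 -> skip
  v4 WRITE a 59 -> skip
  v5 WRITE d 3 -> keep
  v6 WRITE c 1 -> skip
  v7 WRITE b 37 -> skip
  v8 WRITE c 10 -> skip
  v9 WRITE f 58 -> skip
  v10 WRITE b 5 -> skip
  v11 WRITE b 41 -> skip
  v12 WRITE f 4 -> skip
  v13 WRITE f 57 -> skip
  v14 WRITE b 1 -> skip
  v15 WRITE f 16 -> skip
  v16 WRITE c 13 -> skip
  v17 WRITE a 45 -> skip
  v18 WRITE b 24 -> skip
  v19 WRITE d 38 -> drop (> snap)
  v20 WRITE b 43 -> skip
  v21 WRITE f 57 -> skip
  v22 WRITE b 38 -> skip
  v23 WRITE d 35 -> drop (> snap)
  v24 WRITE a 35 -> skip
Collected: [(5, 3)]

Answer: v5 3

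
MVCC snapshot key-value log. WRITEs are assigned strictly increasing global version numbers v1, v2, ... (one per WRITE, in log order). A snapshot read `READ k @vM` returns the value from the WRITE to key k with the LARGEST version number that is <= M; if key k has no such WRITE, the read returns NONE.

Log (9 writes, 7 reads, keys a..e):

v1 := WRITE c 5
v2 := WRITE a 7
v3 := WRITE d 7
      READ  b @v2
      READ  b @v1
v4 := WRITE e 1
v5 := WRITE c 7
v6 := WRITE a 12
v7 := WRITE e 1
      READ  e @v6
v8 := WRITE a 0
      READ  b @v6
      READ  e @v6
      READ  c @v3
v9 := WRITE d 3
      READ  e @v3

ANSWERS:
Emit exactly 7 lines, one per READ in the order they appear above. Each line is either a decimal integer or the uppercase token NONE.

v1: WRITE c=5  (c history now [(1, 5)])
v2: WRITE a=7  (a history now [(2, 7)])
v3: WRITE d=7  (d history now [(3, 7)])
READ b @v2: history=[] -> no version <= 2 -> NONE
READ b @v1: history=[] -> no version <= 1 -> NONE
v4: WRITE e=1  (e history now [(4, 1)])
v5: WRITE c=7  (c history now [(1, 5), (5, 7)])
v6: WRITE a=12  (a history now [(2, 7), (6, 12)])
v7: WRITE e=1  (e history now [(4, 1), (7, 1)])
READ e @v6: history=[(4, 1), (7, 1)] -> pick v4 -> 1
v8: WRITE a=0  (a history now [(2, 7), (6, 12), (8, 0)])
READ b @v6: history=[] -> no version <= 6 -> NONE
READ e @v6: history=[(4, 1), (7, 1)] -> pick v4 -> 1
READ c @v3: history=[(1, 5), (5, 7)] -> pick v1 -> 5
v9: WRITE d=3  (d history now [(3, 7), (9, 3)])
READ e @v3: history=[(4, 1), (7, 1)] -> no version <= 3 -> NONE

Answer: NONE
NONE
1
NONE
1
5
NONE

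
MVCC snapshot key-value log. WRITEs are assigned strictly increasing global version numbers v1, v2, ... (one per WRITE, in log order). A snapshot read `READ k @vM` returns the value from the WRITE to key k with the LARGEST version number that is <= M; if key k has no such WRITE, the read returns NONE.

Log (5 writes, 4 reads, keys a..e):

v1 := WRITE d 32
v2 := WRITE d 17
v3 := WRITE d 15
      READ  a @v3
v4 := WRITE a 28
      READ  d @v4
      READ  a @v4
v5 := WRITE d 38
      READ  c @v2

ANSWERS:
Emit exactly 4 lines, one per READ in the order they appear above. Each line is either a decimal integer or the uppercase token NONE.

Answer: NONE
15
28
NONE

Derivation:
v1: WRITE d=32  (d history now [(1, 32)])
v2: WRITE d=17  (d history now [(1, 32), (2, 17)])
v3: WRITE d=15  (d history now [(1, 32), (2, 17), (3, 15)])
READ a @v3: history=[] -> no version <= 3 -> NONE
v4: WRITE a=28  (a history now [(4, 28)])
READ d @v4: history=[(1, 32), (2, 17), (3, 15)] -> pick v3 -> 15
READ a @v4: history=[(4, 28)] -> pick v4 -> 28
v5: WRITE d=38  (d history now [(1, 32), (2, 17), (3, 15), (5, 38)])
READ c @v2: history=[] -> no version <= 2 -> NONE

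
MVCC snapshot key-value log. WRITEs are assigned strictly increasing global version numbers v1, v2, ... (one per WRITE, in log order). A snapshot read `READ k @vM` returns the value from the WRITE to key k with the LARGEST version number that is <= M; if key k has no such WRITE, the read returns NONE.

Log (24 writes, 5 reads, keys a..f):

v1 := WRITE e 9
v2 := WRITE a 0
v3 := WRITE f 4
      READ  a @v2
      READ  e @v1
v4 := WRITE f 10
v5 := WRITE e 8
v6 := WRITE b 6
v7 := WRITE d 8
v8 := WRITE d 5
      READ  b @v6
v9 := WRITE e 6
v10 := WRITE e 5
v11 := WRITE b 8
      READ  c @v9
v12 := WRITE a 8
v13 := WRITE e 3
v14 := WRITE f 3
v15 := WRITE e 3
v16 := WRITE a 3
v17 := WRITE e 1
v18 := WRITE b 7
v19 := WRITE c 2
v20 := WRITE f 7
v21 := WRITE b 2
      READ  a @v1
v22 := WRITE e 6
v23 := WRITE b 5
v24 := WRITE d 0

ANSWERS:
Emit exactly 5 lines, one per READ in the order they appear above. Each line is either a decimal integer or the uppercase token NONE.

Answer: 0
9
6
NONE
NONE

Derivation:
v1: WRITE e=9  (e history now [(1, 9)])
v2: WRITE a=0  (a history now [(2, 0)])
v3: WRITE f=4  (f history now [(3, 4)])
READ a @v2: history=[(2, 0)] -> pick v2 -> 0
READ e @v1: history=[(1, 9)] -> pick v1 -> 9
v4: WRITE f=10  (f history now [(3, 4), (4, 10)])
v5: WRITE e=8  (e history now [(1, 9), (5, 8)])
v6: WRITE b=6  (b history now [(6, 6)])
v7: WRITE d=8  (d history now [(7, 8)])
v8: WRITE d=5  (d history now [(7, 8), (8, 5)])
READ b @v6: history=[(6, 6)] -> pick v6 -> 6
v9: WRITE e=6  (e history now [(1, 9), (5, 8), (9, 6)])
v10: WRITE e=5  (e history now [(1, 9), (5, 8), (9, 6), (10, 5)])
v11: WRITE b=8  (b history now [(6, 6), (11, 8)])
READ c @v9: history=[] -> no version <= 9 -> NONE
v12: WRITE a=8  (a history now [(2, 0), (12, 8)])
v13: WRITE e=3  (e history now [(1, 9), (5, 8), (9, 6), (10, 5), (13, 3)])
v14: WRITE f=3  (f history now [(3, 4), (4, 10), (14, 3)])
v15: WRITE e=3  (e history now [(1, 9), (5, 8), (9, 6), (10, 5), (13, 3), (15, 3)])
v16: WRITE a=3  (a history now [(2, 0), (12, 8), (16, 3)])
v17: WRITE e=1  (e history now [(1, 9), (5, 8), (9, 6), (10, 5), (13, 3), (15, 3), (17, 1)])
v18: WRITE b=7  (b history now [(6, 6), (11, 8), (18, 7)])
v19: WRITE c=2  (c history now [(19, 2)])
v20: WRITE f=7  (f history now [(3, 4), (4, 10), (14, 3), (20, 7)])
v21: WRITE b=2  (b history now [(6, 6), (11, 8), (18, 7), (21, 2)])
READ a @v1: history=[(2, 0), (12, 8), (16, 3)] -> no version <= 1 -> NONE
v22: WRITE e=6  (e history now [(1, 9), (5, 8), (9, 6), (10, 5), (13, 3), (15, 3), (17, 1), (22, 6)])
v23: WRITE b=5  (b history now [(6, 6), (11, 8), (18, 7), (21, 2), (23, 5)])
v24: WRITE d=0  (d history now [(7, 8), (8, 5), (24, 0)])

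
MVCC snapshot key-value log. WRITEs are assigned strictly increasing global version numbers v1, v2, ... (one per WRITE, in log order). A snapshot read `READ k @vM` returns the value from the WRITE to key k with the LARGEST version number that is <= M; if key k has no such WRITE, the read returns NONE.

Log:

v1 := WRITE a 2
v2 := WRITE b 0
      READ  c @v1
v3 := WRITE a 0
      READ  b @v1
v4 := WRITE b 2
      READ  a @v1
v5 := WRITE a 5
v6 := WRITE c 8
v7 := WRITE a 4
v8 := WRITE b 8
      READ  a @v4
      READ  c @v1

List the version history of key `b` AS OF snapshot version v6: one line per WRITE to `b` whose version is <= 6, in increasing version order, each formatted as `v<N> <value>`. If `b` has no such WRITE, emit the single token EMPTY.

Scan writes for key=b with version <= 6:
  v1 WRITE a 2 -> skip
  v2 WRITE b 0 -> keep
  v3 WRITE a 0 -> skip
  v4 WRITE b 2 -> keep
  v5 WRITE a 5 -> skip
  v6 WRITE c 8 -> skip
  v7 WRITE a 4 -> skip
  v8 WRITE b 8 -> drop (> snap)
Collected: [(2, 0), (4, 2)]

Answer: v2 0
v4 2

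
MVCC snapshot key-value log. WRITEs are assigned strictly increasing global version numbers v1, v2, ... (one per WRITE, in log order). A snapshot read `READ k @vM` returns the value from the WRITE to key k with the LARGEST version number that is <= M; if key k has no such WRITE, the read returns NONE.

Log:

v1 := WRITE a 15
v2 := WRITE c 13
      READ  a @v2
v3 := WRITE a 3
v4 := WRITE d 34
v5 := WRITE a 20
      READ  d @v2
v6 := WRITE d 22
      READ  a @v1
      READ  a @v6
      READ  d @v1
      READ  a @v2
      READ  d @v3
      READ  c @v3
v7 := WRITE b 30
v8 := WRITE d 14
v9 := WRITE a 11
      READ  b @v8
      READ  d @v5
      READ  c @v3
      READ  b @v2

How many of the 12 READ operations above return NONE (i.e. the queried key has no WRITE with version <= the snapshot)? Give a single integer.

Answer: 4

Derivation:
v1: WRITE a=15  (a history now [(1, 15)])
v2: WRITE c=13  (c history now [(2, 13)])
READ a @v2: history=[(1, 15)] -> pick v1 -> 15
v3: WRITE a=3  (a history now [(1, 15), (3, 3)])
v4: WRITE d=34  (d history now [(4, 34)])
v5: WRITE a=20  (a history now [(1, 15), (3, 3), (5, 20)])
READ d @v2: history=[(4, 34)] -> no version <= 2 -> NONE
v6: WRITE d=22  (d history now [(4, 34), (6, 22)])
READ a @v1: history=[(1, 15), (3, 3), (5, 20)] -> pick v1 -> 15
READ a @v6: history=[(1, 15), (3, 3), (5, 20)] -> pick v5 -> 20
READ d @v1: history=[(4, 34), (6, 22)] -> no version <= 1 -> NONE
READ a @v2: history=[(1, 15), (3, 3), (5, 20)] -> pick v1 -> 15
READ d @v3: history=[(4, 34), (6, 22)] -> no version <= 3 -> NONE
READ c @v3: history=[(2, 13)] -> pick v2 -> 13
v7: WRITE b=30  (b history now [(7, 30)])
v8: WRITE d=14  (d history now [(4, 34), (6, 22), (8, 14)])
v9: WRITE a=11  (a history now [(1, 15), (3, 3), (5, 20), (9, 11)])
READ b @v8: history=[(7, 30)] -> pick v7 -> 30
READ d @v5: history=[(4, 34), (6, 22), (8, 14)] -> pick v4 -> 34
READ c @v3: history=[(2, 13)] -> pick v2 -> 13
READ b @v2: history=[(7, 30)] -> no version <= 2 -> NONE
Read results in order: ['15', 'NONE', '15', '20', 'NONE', '15', 'NONE', '13', '30', '34', '13', 'NONE']
NONE count = 4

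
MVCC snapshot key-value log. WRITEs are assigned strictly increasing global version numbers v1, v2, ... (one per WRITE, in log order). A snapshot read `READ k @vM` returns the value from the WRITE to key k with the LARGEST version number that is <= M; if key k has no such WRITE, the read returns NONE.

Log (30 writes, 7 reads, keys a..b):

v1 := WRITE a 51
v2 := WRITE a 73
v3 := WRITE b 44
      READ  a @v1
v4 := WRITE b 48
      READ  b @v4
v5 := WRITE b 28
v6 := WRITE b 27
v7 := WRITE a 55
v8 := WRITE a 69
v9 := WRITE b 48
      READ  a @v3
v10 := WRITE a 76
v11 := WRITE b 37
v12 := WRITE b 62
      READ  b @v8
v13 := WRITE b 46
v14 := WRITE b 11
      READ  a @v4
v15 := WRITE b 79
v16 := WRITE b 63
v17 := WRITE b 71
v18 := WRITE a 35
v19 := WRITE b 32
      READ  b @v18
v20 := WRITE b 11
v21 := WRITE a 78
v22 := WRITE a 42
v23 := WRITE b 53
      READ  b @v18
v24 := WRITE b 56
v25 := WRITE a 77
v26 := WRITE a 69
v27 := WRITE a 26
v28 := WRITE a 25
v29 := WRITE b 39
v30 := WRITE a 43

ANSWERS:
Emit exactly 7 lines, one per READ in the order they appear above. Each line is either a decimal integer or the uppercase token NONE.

v1: WRITE a=51  (a history now [(1, 51)])
v2: WRITE a=73  (a history now [(1, 51), (2, 73)])
v3: WRITE b=44  (b history now [(3, 44)])
READ a @v1: history=[(1, 51), (2, 73)] -> pick v1 -> 51
v4: WRITE b=48  (b history now [(3, 44), (4, 48)])
READ b @v4: history=[(3, 44), (4, 48)] -> pick v4 -> 48
v5: WRITE b=28  (b history now [(3, 44), (4, 48), (5, 28)])
v6: WRITE b=27  (b history now [(3, 44), (4, 48), (5, 28), (6, 27)])
v7: WRITE a=55  (a history now [(1, 51), (2, 73), (7, 55)])
v8: WRITE a=69  (a history now [(1, 51), (2, 73), (7, 55), (8, 69)])
v9: WRITE b=48  (b history now [(3, 44), (4, 48), (5, 28), (6, 27), (9, 48)])
READ a @v3: history=[(1, 51), (2, 73), (7, 55), (8, 69)] -> pick v2 -> 73
v10: WRITE a=76  (a history now [(1, 51), (2, 73), (7, 55), (8, 69), (10, 76)])
v11: WRITE b=37  (b history now [(3, 44), (4, 48), (5, 28), (6, 27), (9, 48), (11, 37)])
v12: WRITE b=62  (b history now [(3, 44), (4, 48), (5, 28), (6, 27), (9, 48), (11, 37), (12, 62)])
READ b @v8: history=[(3, 44), (4, 48), (5, 28), (6, 27), (9, 48), (11, 37), (12, 62)] -> pick v6 -> 27
v13: WRITE b=46  (b history now [(3, 44), (4, 48), (5, 28), (6, 27), (9, 48), (11, 37), (12, 62), (13, 46)])
v14: WRITE b=11  (b history now [(3, 44), (4, 48), (5, 28), (6, 27), (9, 48), (11, 37), (12, 62), (13, 46), (14, 11)])
READ a @v4: history=[(1, 51), (2, 73), (7, 55), (8, 69), (10, 76)] -> pick v2 -> 73
v15: WRITE b=79  (b history now [(3, 44), (4, 48), (5, 28), (6, 27), (9, 48), (11, 37), (12, 62), (13, 46), (14, 11), (15, 79)])
v16: WRITE b=63  (b history now [(3, 44), (4, 48), (5, 28), (6, 27), (9, 48), (11, 37), (12, 62), (13, 46), (14, 11), (15, 79), (16, 63)])
v17: WRITE b=71  (b history now [(3, 44), (4, 48), (5, 28), (6, 27), (9, 48), (11, 37), (12, 62), (13, 46), (14, 11), (15, 79), (16, 63), (17, 71)])
v18: WRITE a=35  (a history now [(1, 51), (2, 73), (7, 55), (8, 69), (10, 76), (18, 35)])
v19: WRITE b=32  (b history now [(3, 44), (4, 48), (5, 28), (6, 27), (9, 48), (11, 37), (12, 62), (13, 46), (14, 11), (15, 79), (16, 63), (17, 71), (19, 32)])
READ b @v18: history=[(3, 44), (4, 48), (5, 28), (6, 27), (9, 48), (11, 37), (12, 62), (13, 46), (14, 11), (15, 79), (16, 63), (17, 71), (19, 32)] -> pick v17 -> 71
v20: WRITE b=11  (b history now [(3, 44), (4, 48), (5, 28), (6, 27), (9, 48), (11, 37), (12, 62), (13, 46), (14, 11), (15, 79), (16, 63), (17, 71), (19, 32), (20, 11)])
v21: WRITE a=78  (a history now [(1, 51), (2, 73), (7, 55), (8, 69), (10, 76), (18, 35), (21, 78)])
v22: WRITE a=42  (a history now [(1, 51), (2, 73), (7, 55), (8, 69), (10, 76), (18, 35), (21, 78), (22, 42)])
v23: WRITE b=53  (b history now [(3, 44), (4, 48), (5, 28), (6, 27), (9, 48), (11, 37), (12, 62), (13, 46), (14, 11), (15, 79), (16, 63), (17, 71), (19, 32), (20, 11), (23, 53)])
READ b @v18: history=[(3, 44), (4, 48), (5, 28), (6, 27), (9, 48), (11, 37), (12, 62), (13, 46), (14, 11), (15, 79), (16, 63), (17, 71), (19, 32), (20, 11), (23, 53)] -> pick v17 -> 71
v24: WRITE b=56  (b history now [(3, 44), (4, 48), (5, 28), (6, 27), (9, 48), (11, 37), (12, 62), (13, 46), (14, 11), (15, 79), (16, 63), (17, 71), (19, 32), (20, 11), (23, 53), (24, 56)])
v25: WRITE a=77  (a history now [(1, 51), (2, 73), (7, 55), (8, 69), (10, 76), (18, 35), (21, 78), (22, 42), (25, 77)])
v26: WRITE a=69  (a history now [(1, 51), (2, 73), (7, 55), (8, 69), (10, 76), (18, 35), (21, 78), (22, 42), (25, 77), (26, 69)])
v27: WRITE a=26  (a history now [(1, 51), (2, 73), (7, 55), (8, 69), (10, 76), (18, 35), (21, 78), (22, 42), (25, 77), (26, 69), (27, 26)])
v28: WRITE a=25  (a history now [(1, 51), (2, 73), (7, 55), (8, 69), (10, 76), (18, 35), (21, 78), (22, 42), (25, 77), (26, 69), (27, 26), (28, 25)])
v29: WRITE b=39  (b history now [(3, 44), (4, 48), (5, 28), (6, 27), (9, 48), (11, 37), (12, 62), (13, 46), (14, 11), (15, 79), (16, 63), (17, 71), (19, 32), (20, 11), (23, 53), (24, 56), (29, 39)])
v30: WRITE a=43  (a history now [(1, 51), (2, 73), (7, 55), (8, 69), (10, 76), (18, 35), (21, 78), (22, 42), (25, 77), (26, 69), (27, 26), (28, 25), (30, 43)])

Answer: 51
48
73
27
73
71
71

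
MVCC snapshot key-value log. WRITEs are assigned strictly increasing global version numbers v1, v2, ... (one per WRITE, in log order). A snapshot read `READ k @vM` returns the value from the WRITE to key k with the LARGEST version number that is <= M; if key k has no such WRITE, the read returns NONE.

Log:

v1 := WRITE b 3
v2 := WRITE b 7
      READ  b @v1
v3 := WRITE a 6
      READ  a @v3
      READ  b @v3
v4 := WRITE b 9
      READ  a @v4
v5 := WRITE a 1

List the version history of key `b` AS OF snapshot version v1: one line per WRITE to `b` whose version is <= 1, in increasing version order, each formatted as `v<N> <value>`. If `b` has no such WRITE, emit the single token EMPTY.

Scan writes for key=b with version <= 1:
  v1 WRITE b 3 -> keep
  v2 WRITE b 7 -> drop (> snap)
  v3 WRITE a 6 -> skip
  v4 WRITE b 9 -> drop (> snap)
  v5 WRITE a 1 -> skip
Collected: [(1, 3)]

Answer: v1 3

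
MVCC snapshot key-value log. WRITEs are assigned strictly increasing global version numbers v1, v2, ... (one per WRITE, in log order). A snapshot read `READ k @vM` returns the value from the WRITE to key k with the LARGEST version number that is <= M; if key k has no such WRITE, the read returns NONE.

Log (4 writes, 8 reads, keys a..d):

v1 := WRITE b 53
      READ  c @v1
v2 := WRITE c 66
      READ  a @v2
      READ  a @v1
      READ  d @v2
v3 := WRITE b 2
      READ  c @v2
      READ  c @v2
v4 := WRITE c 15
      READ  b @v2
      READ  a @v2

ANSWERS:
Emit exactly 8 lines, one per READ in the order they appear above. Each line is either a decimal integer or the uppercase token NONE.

Answer: NONE
NONE
NONE
NONE
66
66
53
NONE

Derivation:
v1: WRITE b=53  (b history now [(1, 53)])
READ c @v1: history=[] -> no version <= 1 -> NONE
v2: WRITE c=66  (c history now [(2, 66)])
READ a @v2: history=[] -> no version <= 2 -> NONE
READ a @v1: history=[] -> no version <= 1 -> NONE
READ d @v2: history=[] -> no version <= 2 -> NONE
v3: WRITE b=2  (b history now [(1, 53), (3, 2)])
READ c @v2: history=[(2, 66)] -> pick v2 -> 66
READ c @v2: history=[(2, 66)] -> pick v2 -> 66
v4: WRITE c=15  (c history now [(2, 66), (4, 15)])
READ b @v2: history=[(1, 53), (3, 2)] -> pick v1 -> 53
READ a @v2: history=[] -> no version <= 2 -> NONE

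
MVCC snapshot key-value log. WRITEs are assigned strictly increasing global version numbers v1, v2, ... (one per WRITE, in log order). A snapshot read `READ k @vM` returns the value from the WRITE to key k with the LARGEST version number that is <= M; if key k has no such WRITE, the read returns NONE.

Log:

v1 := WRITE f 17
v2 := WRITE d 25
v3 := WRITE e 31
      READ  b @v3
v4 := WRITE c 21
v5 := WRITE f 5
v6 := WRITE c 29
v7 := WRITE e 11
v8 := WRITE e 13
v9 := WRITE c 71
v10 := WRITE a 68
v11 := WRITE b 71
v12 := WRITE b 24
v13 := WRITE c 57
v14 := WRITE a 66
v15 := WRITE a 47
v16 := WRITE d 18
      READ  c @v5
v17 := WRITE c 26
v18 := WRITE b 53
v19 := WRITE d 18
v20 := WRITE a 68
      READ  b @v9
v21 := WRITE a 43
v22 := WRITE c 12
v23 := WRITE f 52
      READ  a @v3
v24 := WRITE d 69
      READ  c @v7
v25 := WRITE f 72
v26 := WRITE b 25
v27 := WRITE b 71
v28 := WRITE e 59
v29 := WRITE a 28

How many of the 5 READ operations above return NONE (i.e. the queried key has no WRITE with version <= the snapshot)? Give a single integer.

Answer: 3

Derivation:
v1: WRITE f=17  (f history now [(1, 17)])
v2: WRITE d=25  (d history now [(2, 25)])
v3: WRITE e=31  (e history now [(3, 31)])
READ b @v3: history=[] -> no version <= 3 -> NONE
v4: WRITE c=21  (c history now [(4, 21)])
v5: WRITE f=5  (f history now [(1, 17), (5, 5)])
v6: WRITE c=29  (c history now [(4, 21), (6, 29)])
v7: WRITE e=11  (e history now [(3, 31), (7, 11)])
v8: WRITE e=13  (e history now [(3, 31), (7, 11), (8, 13)])
v9: WRITE c=71  (c history now [(4, 21), (6, 29), (9, 71)])
v10: WRITE a=68  (a history now [(10, 68)])
v11: WRITE b=71  (b history now [(11, 71)])
v12: WRITE b=24  (b history now [(11, 71), (12, 24)])
v13: WRITE c=57  (c history now [(4, 21), (6, 29), (9, 71), (13, 57)])
v14: WRITE a=66  (a history now [(10, 68), (14, 66)])
v15: WRITE a=47  (a history now [(10, 68), (14, 66), (15, 47)])
v16: WRITE d=18  (d history now [(2, 25), (16, 18)])
READ c @v5: history=[(4, 21), (6, 29), (9, 71), (13, 57)] -> pick v4 -> 21
v17: WRITE c=26  (c history now [(4, 21), (6, 29), (9, 71), (13, 57), (17, 26)])
v18: WRITE b=53  (b history now [(11, 71), (12, 24), (18, 53)])
v19: WRITE d=18  (d history now [(2, 25), (16, 18), (19, 18)])
v20: WRITE a=68  (a history now [(10, 68), (14, 66), (15, 47), (20, 68)])
READ b @v9: history=[(11, 71), (12, 24), (18, 53)] -> no version <= 9 -> NONE
v21: WRITE a=43  (a history now [(10, 68), (14, 66), (15, 47), (20, 68), (21, 43)])
v22: WRITE c=12  (c history now [(4, 21), (6, 29), (9, 71), (13, 57), (17, 26), (22, 12)])
v23: WRITE f=52  (f history now [(1, 17), (5, 5), (23, 52)])
READ a @v3: history=[(10, 68), (14, 66), (15, 47), (20, 68), (21, 43)] -> no version <= 3 -> NONE
v24: WRITE d=69  (d history now [(2, 25), (16, 18), (19, 18), (24, 69)])
READ c @v7: history=[(4, 21), (6, 29), (9, 71), (13, 57), (17, 26), (22, 12)] -> pick v6 -> 29
v25: WRITE f=72  (f history now [(1, 17), (5, 5), (23, 52), (25, 72)])
v26: WRITE b=25  (b history now [(11, 71), (12, 24), (18, 53), (26, 25)])
v27: WRITE b=71  (b history now [(11, 71), (12, 24), (18, 53), (26, 25), (27, 71)])
v28: WRITE e=59  (e history now [(3, 31), (7, 11), (8, 13), (28, 59)])
v29: WRITE a=28  (a history now [(10, 68), (14, 66), (15, 47), (20, 68), (21, 43), (29, 28)])
Read results in order: ['NONE', '21', 'NONE', 'NONE', '29']
NONE count = 3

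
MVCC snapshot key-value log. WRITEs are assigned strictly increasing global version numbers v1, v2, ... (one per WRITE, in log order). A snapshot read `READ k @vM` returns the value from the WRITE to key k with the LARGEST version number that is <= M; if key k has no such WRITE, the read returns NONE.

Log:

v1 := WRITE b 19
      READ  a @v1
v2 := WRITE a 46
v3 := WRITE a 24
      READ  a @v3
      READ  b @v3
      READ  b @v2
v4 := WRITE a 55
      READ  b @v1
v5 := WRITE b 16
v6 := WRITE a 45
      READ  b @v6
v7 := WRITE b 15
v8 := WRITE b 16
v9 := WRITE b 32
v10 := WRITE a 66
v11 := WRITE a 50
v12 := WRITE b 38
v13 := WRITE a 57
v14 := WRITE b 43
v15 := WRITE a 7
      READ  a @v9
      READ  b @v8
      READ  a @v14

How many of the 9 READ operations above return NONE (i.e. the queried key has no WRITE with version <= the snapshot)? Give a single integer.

v1: WRITE b=19  (b history now [(1, 19)])
READ a @v1: history=[] -> no version <= 1 -> NONE
v2: WRITE a=46  (a history now [(2, 46)])
v3: WRITE a=24  (a history now [(2, 46), (3, 24)])
READ a @v3: history=[(2, 46), (3, 24)] -> pick v3 -> 24
READ b @v3: history=[(1, 19)] -> pick v1 -> 19
READ b @v2: history=[(1, 19)] -> pick v1 -> 19
v4: WRITE a=55  (a history now [(2, 46), (3, 24), (4, 55)])
READ b @v1: history=[(1, 19)] -> pick v1 -> 19
v5: WRITE b=16  (b history now [(1, 19), (5, 16)])
v6: WRITE a=45  (a history now [(2, 46), (3, 24), (4, 55), (6, 45)])
READ b @v6: history=[(1, 19), (5, 16)] -> pick v5 -> 16
v7: WRITE b=15  (b history now [(1, 19), (5, 16), (7, 15)])
v8: WRITE b=16  (b history now [(1, 19), (5, 16), (7, 15), (8, 16)])
v9: WRITE b=32  (b history now [(1, 19), (5, 16), (7, 15), (8, 16), (9, 32)])
v10: WRITE a=66  (a history now [(2, 46), (3, 24), (4, 55), (6, 45), (10, 66)])
v11: WRITE a=50  (a history now [(2, 46), (3, 24), (4, 55), (6, 45), (10, 66), (11, 50)])
v12: WRITE b=38  (b history now [(1, 19), (5, 16), (7, 15), (8, 16), (9, 32), (12, 38)])
v13: WRITE a=57  (a history now [(2, 46), (3, 24), (4, 55), (6, 45), (10, 66), (11, 50), (13, 57)])
v14: WRITE b=43  (b history now [(1, 19), (5, 16), (7, 15), (8, 16), (9, 32), (12, 38), (14, 43)])
v15: WRITE a=7  (a history now [(2, 46), (3, 24), (4, 55), (6, 45), (10, 66), (11, 50), (13, 57), (15, 7)])
READ a @v9: history=[(2, 46), (3, 24), (4, 55), (6, 45), (10, 66), (11, 50), (13, 57), (15, 7)] -> pick v6 -> 45
READ b @v8: history=[(1, 19), (5, 16), (7, 15), (8, 16), (9, 32), (12, 38), (14, 43)] -> pick v8 -> 16
READ a @v14: history=[(2, 46), (3, 24), (4, 55), (6, 45), (10, 66), (11, 50), (13, 57), (15, 7)] -> pick v13 -> 57
Read results in order: ['NONE', '24', '19', '19', '19', '16', '45', '16', '57']
NONE count = 1

Answer: 1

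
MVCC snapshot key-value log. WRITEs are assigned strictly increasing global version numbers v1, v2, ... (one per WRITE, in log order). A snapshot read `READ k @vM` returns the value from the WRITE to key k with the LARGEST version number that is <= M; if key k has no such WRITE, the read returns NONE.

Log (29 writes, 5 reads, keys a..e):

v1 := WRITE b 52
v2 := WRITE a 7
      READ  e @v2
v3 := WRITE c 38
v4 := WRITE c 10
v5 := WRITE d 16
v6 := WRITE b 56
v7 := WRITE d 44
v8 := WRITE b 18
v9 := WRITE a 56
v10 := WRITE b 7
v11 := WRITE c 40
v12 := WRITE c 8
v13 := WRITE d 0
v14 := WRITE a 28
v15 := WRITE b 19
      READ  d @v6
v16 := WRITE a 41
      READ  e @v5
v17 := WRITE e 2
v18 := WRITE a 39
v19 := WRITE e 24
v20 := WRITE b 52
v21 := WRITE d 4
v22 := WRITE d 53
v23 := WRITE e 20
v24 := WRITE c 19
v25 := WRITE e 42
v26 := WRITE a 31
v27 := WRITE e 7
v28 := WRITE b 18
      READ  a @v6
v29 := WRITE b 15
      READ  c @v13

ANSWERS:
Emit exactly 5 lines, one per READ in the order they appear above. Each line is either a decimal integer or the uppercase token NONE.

v1: WRITE b=52  (b history now [(1, 52)])
v2: WRITE a=7  (a history now [(2, 7)])
READ e @v2: history=[] -> no version <= 2 -> NONE
v3: WRITE c=38  (c history now [(3, 38)])
v4: WRITE c=10  (c history now [(3, 38), (4, 10)])
v5: WRITE d=16  (d history now [(5, 16)])
v6: WRITE b=56  (b history now [(1, 52), (6, 56)])
v7: WRITE d=44  (d history now [(5, 16), (7, 44)])
v8: WRITE b=18  (b history now [(1, 52), (6, 56), (8, 18)])
v9: WRITE a=56  (a history now [(2, 7), (9, 56)])
v10: WRITE b=7  (b history now [(1, 52), (6, 56), (8, 18), (10, 7)])
v11: WRITE c=40  (c history now [(3, 38), (4, 10), (11, 40)])
v12: WRITE c=8  (c history now [(3, 38), (4, 10), (11, 40), (12, 8)])
v13: WRITE d=0  (d history now [(5, 16), (7, 44), (13, 0)])
v14: WRITE a=28  (a history now [(2, 7), (9, 56), (14, 28)])
v15: WRITE b=19  (b history now [(1, 52), (6, 56), (8, 18), (10, 7), (15, 19)])
READ d @v6: history=[(5, 16), (7, 44), (13, 0)] -> pick v5 -> 16
v16: WRITE a=41  (a history now [(2, 7), (9, 56), (14, 28), (16, 41)])
READ e @v5: history=[] -> no version <= 5 -> NONE
v17: WRITE e=2  (e history now [(17, 2)])
v18: WRITE a=39  (a history now [(2, 7), (9, 56), (14, 28), (16, 41), (18, 39)])
v19: WRITE e=24  (e history now [(17, 2), (19, 24)])
v20: WRITE b=52  (b history now [(1, 52), (6, 56), (8, 18), (10, 7), (15, 19), (20, 52)])
v21: WRITE d=4  (d history now [(5, 16), (7, 44), (13, 0), (21, 4)])
v22: WRITE d=53  (d history now [(5, 16), (7, 44), (13, 0), (21, 4), (22, 53)])
v23: WRITE e=20  (e history now [(17, 2), (19, 24), (23, 20)])
v24: WRITE c=19  (c history now [(3, 38), (4, 10), (11, 40), (12, 8), (24, 19)])
v25: WRITE e=42  (e history now [(17, 2), (19, 24), (23, 20), (25, 42)])
v26: WRITE a=31  (a history now [(2, 7), (9, 56), (14, 28), (16, 41), (18, 39), (26, 31)])
v27: WRITE e=7  (e history now [(17, 2), (19, 24), (23, 20), (25, 42), (27, 7)])
v28: WRITE b=18  (b history now [(1, 52), (6, 56), (8, 18), (10, 7), (15, 19), (20, 52), (28, 18)])
READ a @v6: history=[(2, 7), (9, 56), (14, 28), (16, 41), (18, 39), (26, 31)] -> pick v2 -> 7
v29: WRITE b=15  (b history now [(1, 52), (6, 56), (8, 18), (10, 7), (15, 19), (20, 52), (28, 18), (29, 15)])
READ c @v13: history=[(3, 38), (4, 10), (11, 40), (12, 8), (24, 19)] -> pick v12 -> 8

Answer: NONE
16
NONE
7
8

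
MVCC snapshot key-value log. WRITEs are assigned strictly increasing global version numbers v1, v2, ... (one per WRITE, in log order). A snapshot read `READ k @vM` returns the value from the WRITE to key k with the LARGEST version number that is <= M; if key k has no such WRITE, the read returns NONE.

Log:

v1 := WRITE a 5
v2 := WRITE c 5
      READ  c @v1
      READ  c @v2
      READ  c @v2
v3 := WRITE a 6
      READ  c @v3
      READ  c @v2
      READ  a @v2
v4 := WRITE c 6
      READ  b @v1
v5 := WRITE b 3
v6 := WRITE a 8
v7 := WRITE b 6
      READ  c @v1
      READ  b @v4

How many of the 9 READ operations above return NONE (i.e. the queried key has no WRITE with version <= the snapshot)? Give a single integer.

Answer: 4

Derivation:
v1: WRITE a=5  (a history now [(1, 5)])
v2: WRITE c=5  (c history now [(2, 5)])
READ c @v1: history=[(2, 5)] -> no version <= 1 -> NONE
READ c @v2: history=[(2, 5)] -> pick v2 -> 5
READ c @v2: history=[(2, 5)] -> pick v2 -> 5
v3: WRITE a=6  (a history now [(1, 5), (3, 6)])
READ c @v3: history=[(2, 5)] -> pick v2 -> 5
READ c @v2: history=[(2, 5)] -> pick v2 -> 5
READ a @v2: history=[(1, 5), (3, 6)] -> pick v1 -> 5
v4: WRITE c=6  (c history now [(2, 5), (4, 6)])
READ b @v1: history=[] -> no version <= 1 -> NONE
v5: WRITE b=3  (b history now [(5, 3)])
v6: WRITE a=8  (a history now [(1, 5), (3, 6), (6, 8)])
v7: WRITE b=6  (b history now [(5, 3), (7, 6)])
READ c @v1: history=[(2, 5), (4, 6)] -> no version <= 1 -> NONE
READ b @v4: history=[(5, 3), (7, 6)] -> no version <= 4 -> NONE
Read results in order: ['NONE', '5', '5', '5', '5', '5', 'NONE', 'NONE', 'NONE']
NONE count = 4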